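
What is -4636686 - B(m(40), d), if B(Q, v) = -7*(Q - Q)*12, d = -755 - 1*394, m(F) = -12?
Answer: -4636686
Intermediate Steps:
d = -1149 (d = -755 - 394 = -1149)
B(Q, v) = 0 (B(Q, v) = -7*0*12 = 0*12 = 0)
-4636686 - B(m(40), d) = -4636686 - 1*0 = -4636686 + 0 = -4636686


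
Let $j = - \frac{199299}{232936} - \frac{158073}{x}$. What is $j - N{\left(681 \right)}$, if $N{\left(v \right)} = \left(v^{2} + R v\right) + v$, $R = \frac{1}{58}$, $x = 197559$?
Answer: $- \frac{206611356801522535}{444846497832} \approx -4.6446 \cdot 10^{5}$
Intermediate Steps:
$R = \frac{1}{58} \approx 0.017241$
$N{\left(v \right)} = v^{2} + \frac{59 v}{58}$ ($N{\left(v \right)} = \left(v^{2} + \frac{v}{58}\right) + v = v^{2} + \frac{59 v}{58}$)
$j = - \frac{25398067823}{15339534408}$ ($j = - \frac{199299}{232936} - \frac{158073}{197559} = \left(-199299\right) \frac{1}{232936} - \frac{52691}{65853} = - \frac{199299}{232936} - \frac{52691}{65853} = - \frac{25398067823}{15339534408} \approx -1.6557$)
$j - N{\left(681 \right)} = - \frac{25398067823}{15339534408} - \frac{1}{58} \cdot 681 \left(59 + 58 \cdot 681\right) = - \frac{25398067823}{15339534408} - \frac{1}{58} \cdot 681 \left(59 + 39498\right) = - \frac{25398067823}{15339534408} - \frac{1}{58} \cdot 681 \cdot 39557 = - \frac{25398067823}{15339534408} - \frac{26938317}{58} = - \frac{206611356801522535}{444846497832}$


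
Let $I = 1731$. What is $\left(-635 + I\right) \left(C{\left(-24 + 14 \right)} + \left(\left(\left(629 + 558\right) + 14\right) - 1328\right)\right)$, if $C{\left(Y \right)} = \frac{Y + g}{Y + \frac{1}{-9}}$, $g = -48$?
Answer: $- \frac{12094360}{91} \approx -1.3291 \cdot 10^{5}$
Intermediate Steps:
$C{\left(Y \right)} = \frac{-48 + Y}{- \frac{1}{9} + Y}$ ($C{\left(Y \right)} = \frac{Y - 48}{Y + \frac{1}{-9}} = \frac{-48 + Y}{Y - \frac{1}{9}} = \frac{-48 + Y}{- \frac{1}{9} + Y}$)
$\left(-635 + I\right) \left(C{\left(-24 + 14 \right)} + \left(\left(\left(629 + 558\right) + 14\right) - 1328\right)\right) = \left(-635 + 1731\right) \left(\frac{9 \left(-48 + \left(-24 + 14\right)\right)}{-1 + 9 \left(-24 + 14\right)} + \left(\left(\left(629 + 558\right) + 14\right) - 1328\right)\right) = 1096 \left(\frac{9 \left(-48 - 10\right)}{-1 + 9 \left(-10\right)} + \left(\left(1187 + 14\right) - 1328\right)\right) = 1096 \left(9 \frac{1}{-1 - 90} \left(-58\right) + \left(1201 - 1328\right)\right) = 1096 \left(9 \frac{1}{-91} \left(-58\right) - 127\right) = 1096 \left(9 \left(- \frac{1}{91}\right) \left(-58\right) - 127\right) = 1096 \left(\frac{522}{91} - 127\right) = 1096 \left(- \frac{11035}{91}\right) = - \frac{12094360}{91}$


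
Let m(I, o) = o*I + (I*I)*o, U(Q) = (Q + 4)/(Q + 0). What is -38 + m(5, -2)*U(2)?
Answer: -218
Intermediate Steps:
U(Q) = (4 + Q)/Q
m(I, o) = I*o + o*I**2 (m(I, o) = I*o + I**2*o = I*o + o*I**2)
-38 + m(5, -2)*U(2) = -38 + (5*(-2)*(1 + 5))*((4 + 2)/2) = -38 + (5*(-2)*6)*((1/2)*6) = -38 - 60*3 = -38 - 180 = -218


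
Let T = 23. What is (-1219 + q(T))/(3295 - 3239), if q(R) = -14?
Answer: -1233/56 ≈ -22.018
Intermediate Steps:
(-1219 + q(T))/(3295 - 3239) = (-1219 - 14)/(3295 - 3239) = -1233/56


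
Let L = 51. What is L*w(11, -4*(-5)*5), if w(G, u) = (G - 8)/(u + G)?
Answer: 51/37 ≈ 1.3784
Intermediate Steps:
w(G, u) = (-8 + G)/(G + u)
L*w(11, -4*(-5)*5) = 51*((-8 + 11)/(11 - 4*(-5)*5)) = 51*(3/(11 + 20*5)) = 51*(3/(11 + 100)) = 51*(3/111) = 51*((1/111)*3) = 51*(1/37) = 51/37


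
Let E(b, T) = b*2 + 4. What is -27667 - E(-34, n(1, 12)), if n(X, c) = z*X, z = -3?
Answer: -27603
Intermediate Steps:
n(X, c) = -3*X
E(b, T) = 4 + 2*b (E(b, T) = 2*b + 4 = 4 + 2*b)
-27667 - E(-34, n(1, 12)) = -27667 - (4 + 2*(-34)) = -27667 - (4 - 68) = -27667 - 1*(-64) = -27667 + 64 = -27603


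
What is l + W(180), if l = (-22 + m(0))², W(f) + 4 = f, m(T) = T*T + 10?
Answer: 320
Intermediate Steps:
m(T) = 10 + T² (m(T) = T² + 10 = 10 + T²)
W(f) = -4 + f
l = 144 (l = (-22 + (10 + 0²))² = (-22 + (10 + 0))² = (-22 + 10)² = (-12)² = 144)
l + W(180) = 144 + (-4 + 180) = 144 + 176 = 320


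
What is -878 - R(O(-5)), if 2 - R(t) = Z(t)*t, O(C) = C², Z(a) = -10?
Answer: -1130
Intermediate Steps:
R(t) = 2 + 10*t (R(t) = 2 - (-10)*t = 2 + 10*t)
-878 - R(O(-5)) = -878 - (2 + 10*(-5)²) = -878 - (2 + 10*25) = -878 - (2 + 250) = -878 - 1*252 = -878 - 252 = -1130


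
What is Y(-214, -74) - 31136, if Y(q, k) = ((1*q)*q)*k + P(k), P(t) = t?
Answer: -3420114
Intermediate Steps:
Y(q, k) = k + k*q² (Y(q, k) = ((1*q)*q)*k + k = (q*q)*k + k = q²*k + k = k*q² + k = k + k*q²)
Y(-214, -74) - 31136 = -74*(1 + (-214)²) - 31136 = -74*(1 + 45796) - 31136 = -74*45797 - 31136 = -3388978 - 31136 = -3420114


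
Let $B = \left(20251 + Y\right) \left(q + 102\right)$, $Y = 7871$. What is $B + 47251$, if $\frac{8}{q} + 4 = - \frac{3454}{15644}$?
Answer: $\frac{31500636051}{11005} \approx 2.8624 \cdot 10^{6}$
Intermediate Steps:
$q = - \frac{62576}{33015}$ ($q = \frac{8}{-4 - \frac{3454}{15644}} = \frac{8}{-4 - \frac{1727}{7822}} = \frac{8}{- \frac{33015}{7822}} = 8 \left(- \frac{7822}{33015}\right) = - \frac{62576}{33015} \approx -1.8954$)
$B = \frac{30980638796}{11005}$ ($B = \left(20251 + 7871\right) \left(- \frac{62576}{33015} + 102\right) = 28122 \cdot \frac{3304954}{33015} = \frac{30980638796}{11005} \approx 2.8151 \cdot 10^{6}$)
$B + 47251 = \frac{30980638796}{11005} + 47251 = \frac{31500636051}{11005}$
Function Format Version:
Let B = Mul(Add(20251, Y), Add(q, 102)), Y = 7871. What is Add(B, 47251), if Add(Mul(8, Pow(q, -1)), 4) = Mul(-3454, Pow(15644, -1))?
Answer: Rational(31500636051, 11005) ≈ 2.8624e+6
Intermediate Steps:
q = Rational(-62576, 33015) (q = Mul(8, Pow(Add(-4, Mul(-3454, Pow(15644, -1))), -1)) = Mul(8, Pow(Add(-4, Mul(-3454, Rational(1, 15644))), -1)) = Mul(8, Pow(Add(-4, Rational(-1727, 7822)), -1)) = Mul(8, Pow(Rational(-33015, 7822), -1)) = Mul(8, Rational(-7822, 33015)) = Rational(-62576, 33015) ≈ -1.8954)
B = Rational(30980638796, 11005) (B = Mul(Add(20251, 7871), Add(Rational(-62576, 33015), 102)) = Mul(28122, Rational(3304954, 33015)) = Rational(30980638796, 11005) ≈ 2.8151e+6)
Add(B, 47251) = Add(Rational(30980638796, 11005), 47251) = Rational(31500636051, 11005)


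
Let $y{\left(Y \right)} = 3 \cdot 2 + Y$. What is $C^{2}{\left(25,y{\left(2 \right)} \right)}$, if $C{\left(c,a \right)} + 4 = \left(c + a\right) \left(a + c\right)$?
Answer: $1177225$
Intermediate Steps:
$y{\left(Y \right)} = 6 + Y$
$C{\left(c,a \right)} = -4 + \left(a + c\right)^{2}$ ($C{\left(c,a \right)} = -4 + \left(c + a\right) \left(a + c\right) = -4 + \left(a + c\right) \left(a + c\right) = -4 + \left(a + c\right)^{2}$)
$C^{2}{\left(25,y{\left(2 \right)} \right)} = \left(-4 + \left(\left(6 + 2\right) + 25\right)^{2}\right)^{2} = \left(-4 + \left(8 + 25\right)^{2}\right)^{2} = \left(-4 + 33^{2}\right)^{2} = \left(-4 + 1089\right)^{2} = 1085^{2} = 1177225$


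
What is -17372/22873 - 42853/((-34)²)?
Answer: -1000258701/26441188 ≈ -37.830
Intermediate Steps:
-17372/22873 - 42853/((-34)²) = -17372*1/22873 - 42853/1156 = -17372/22873 - 42853*1/1156 = -17372/22873 - 42853/1156 = -1000258701/26441188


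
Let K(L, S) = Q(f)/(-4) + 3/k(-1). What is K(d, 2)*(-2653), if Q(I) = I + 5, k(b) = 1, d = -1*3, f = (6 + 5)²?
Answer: 151221/2 ≈ 75611.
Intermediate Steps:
f = 121 (f = 11² = 121)
d = -3
Q(I) = 5 + I
K(L, S) = -57/2 (K(L, S) = (5 + 121)/(-4) + 3/1 = 126*(-¼) + 3*1 = -63/2 + 3 = -57/2)
K(d, 2)*(-2653) = -57/2*(-2653) = 151221/2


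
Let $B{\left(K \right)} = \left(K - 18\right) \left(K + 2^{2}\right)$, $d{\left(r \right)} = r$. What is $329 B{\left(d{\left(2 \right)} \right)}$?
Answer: $-31584$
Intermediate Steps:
$B{\left(K \right)} = \left(-18 + K\right) \left(4 + K\right)$ ($B{\left(K \right)} = \left(-18 + K\right) \left(K + 4\right) = \left(-18 + K\right) \left(4 + K\right)$)
$329 B{\left(d{\left(2 \right)} \right)} = 329 \left(-72 + 2^{2} - 28\right) = 329 \left(-72 + 4 - 28\right) = 329 \left(-96\right) = -31584$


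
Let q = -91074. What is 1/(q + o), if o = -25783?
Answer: -1/116857 ≈ -8.5575e-6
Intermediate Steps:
1/(q + o) = 1/(-91074 - 25783) = 1/(-116857) = -1/116857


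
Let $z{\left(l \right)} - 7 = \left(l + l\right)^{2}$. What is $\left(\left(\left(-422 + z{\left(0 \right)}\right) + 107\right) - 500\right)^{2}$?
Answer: $652864$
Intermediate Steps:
$z{\left(l \right)} = 7 + 4 l^{2}$ ($z{\left(l \right)} = 7 + \left(l + l\right)^{2} = 7 + \left(2 l\right)^{2} = 7 + 4 l^{2}$)
$\left(\left(\left(-422 + z{\left(0 \right)}\right) + 107\right) - 500\right)^{2} = \left(\left(\left(-422 + \left(7 + 4 \cdot 0^{2}\right)\right) + 107\right) - 500\right)^{2} = \left(\left(\left(-422 + \left(7 + 4 \cdot 0\right)\right) + 107\right) - 500\right)^{2} = \left(\left(\left(-422 + \left(7 + 0\right)\right) + 107\right) - 500\right)^{2} = \left(\left(\left(-422 + 7\right) + 107\right) - 500\right)^{2} = \left(\left(-415 + 107\right) - 500\right)^{2} = \left(-308 - 500\right)^{2} = \left(-808\right)^{2} = 652864$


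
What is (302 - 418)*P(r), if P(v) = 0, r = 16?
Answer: 0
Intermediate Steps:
(302 - 418)*P(r) = (302 - 418)*0 = -116*0 = 0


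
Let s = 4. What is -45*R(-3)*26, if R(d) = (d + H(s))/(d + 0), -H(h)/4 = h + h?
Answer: -13650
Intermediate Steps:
H(h) = -8*h (H(h) = -4*(h + h) = -8*h)
R(d) = (-32 + d)/d (R(d) = (d - 8*4)/(d + 0) = (d - 32)/d = (-32 + d)/d)
-45*R(-3)*26 = -45*(-32 - 3)/(-3)*26 = -(-15)*(-35)*26 = -45*35/3*26 = -525*26 = -13650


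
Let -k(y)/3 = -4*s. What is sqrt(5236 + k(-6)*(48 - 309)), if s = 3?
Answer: 8*I*sqrt(65) ≈ 64.498*I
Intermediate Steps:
k(y) = 36 (k(y) = -(-12)*3 = -3*(-12) = 36)
sqrt(5236 + k(-6)*(48 - 309)) = sqrt(5236 + 36*(48 - 309)) = sqrt(5236 + 36*(-261)) = sqrt(5236 - 9396) = sqrt(-4160) = 8*I*sqrt(65)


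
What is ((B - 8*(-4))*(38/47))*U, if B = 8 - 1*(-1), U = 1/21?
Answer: 1558/987 ≈ 1.5785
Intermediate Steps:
U = 1/21 ≈ 0.047619
B = 9 (B = 8 + 1 = 9)
((B - 8*(-4))*(38/47))*U = ((9 - 8*(-4))*(38/47))*(1/21) = ((9 - 1*(-32))*(38*(1/47)))*(1/21) = ((9 + 32)*(38/47))*(1/21) = (41*(38/47))*(1/21) = (1558/47)*(1/21) = 1558/987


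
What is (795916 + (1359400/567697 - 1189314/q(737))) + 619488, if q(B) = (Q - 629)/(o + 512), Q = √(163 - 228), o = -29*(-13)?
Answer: 115916782063436971/37440184847 + 176216691*I*√65/65951 ≈ 3.0961e+6 + 21542.0*I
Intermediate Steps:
o = 377
Q = I*√65 (Q = √(-65) = I*√65 ≈ 8.0623*I)
q(B) = -629/889 + I*√65/889 (q(B) = (I*√65 - 629)/(377 + 512) = (-629 + I*√65)/889 = (-629 + I*√65)*(1/889) = -629/889 + I*√65/889)
(795916 + (1359400/567697 - 1189314/q(737))) + 619488 = (795916 + (1359400/567697 - 1189314/(-629/889 + I*√65/889))) + 619488 = (451840484852/567697 - 1189314/(-629/889 + I*√65/889)) + 619488 = 803521963988/567697 - 1189314/(-629/889 + I*√65/889)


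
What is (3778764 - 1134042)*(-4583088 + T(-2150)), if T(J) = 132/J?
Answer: -13030068360702852/1075 ≈ -1.2121e+13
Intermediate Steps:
(3778764 - 1134042)*(-4583088 + T(-2150)) = (3778764 - 1134042)*(-4583088 + 132/(-2150)) = 2644722*(-4583088 + 132*(-1/2150)) = 2644722*(-4583088 - 66/1075) = 2644722*(-4926819666/1075) = -13030068360702852/1075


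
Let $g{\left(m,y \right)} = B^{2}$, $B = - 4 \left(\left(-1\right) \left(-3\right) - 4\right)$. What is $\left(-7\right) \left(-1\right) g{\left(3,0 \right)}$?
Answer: $112$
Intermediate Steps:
$B = 4$ ($B = - 4 \left(3 - 4\right) = \left(-4\right) \left(-1\right) = 4$)
$g{\left(m,y \right)} = 16$ ($g{\left(m,y \right)} = 4^{2} = 16$)
$\left(-7\right) \left(-1\right) g{\left(3,0 \right)} = \left(-7\right) \left(-1\right) 16 = 7 \cdot 16 = 112$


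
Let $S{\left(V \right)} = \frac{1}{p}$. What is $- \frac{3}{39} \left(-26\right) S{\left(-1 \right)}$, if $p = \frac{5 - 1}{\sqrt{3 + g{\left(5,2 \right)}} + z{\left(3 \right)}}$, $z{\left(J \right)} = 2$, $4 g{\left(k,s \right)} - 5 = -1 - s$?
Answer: $1 + \frac{\sqrt{14}}{4} \approx 1.9354$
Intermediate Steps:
$g{\left(k,s \right)} = 1 - \frac{s}{4}$ ($g{\left(k,s \right)} = \frac{5}{4} + \frac{-1 - s}{4} = \frac{5}{4} - \left(\frac{1}{4} + \frac{s}{4}\right) = 1 - \frac{s}{4}$)
$p = \frac{4}{2 + \frac{\sqrt{14}}{2}}$ ($p = \frac{5 - 1}{\sqrt{3 + \left(1 - \frac{1}{2}\right)} + 2} = \frac{4}{\sqrt{3 + \left(1 - \frac{1}{2}\right)} + 2} = \frac{4}{\sqrt{3 + \frac{1}{2}} + 2} = \frac{4}{\sqrt{\frac{7}{2}} + 2} = \frac{4}{\frac{\sqrt{14}}{2} + 2} = \frac{4}{2 + \frac{\sqrt{14}}{2}} \approx 1.0334$)
$S{\left(V \right)} = \frac{1}{16 - 4 \sqrt{14}}$
$- \frac{3}{39} \left(-26\right) S{\left(-1 \right)} = - \frac{3}{39} \left(-26\right) \left(\frac{1}{2} + \frac{\sqrt{14}}{8}\right) = \left(-3\right) \frac{1}{39} \left(-26\right) \left(\frac{1}{2} + \frac{\sqrt{14}}{8}\right) = \left(- \frac{1}{13}\right) \left(-26\right) \left(\frac{1}{2} + \frac{\sqrt{14}}{8}\right) = 2 \left(\frac{1}{2} + \frac{\sqrt{14}}{8}\right) = 1 + \frac{\sqrt{14}}{4}$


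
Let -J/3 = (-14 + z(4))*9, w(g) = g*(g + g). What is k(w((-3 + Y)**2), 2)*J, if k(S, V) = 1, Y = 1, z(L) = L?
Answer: 270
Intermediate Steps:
w(g) = 2*g**2 (w(g) = g*(2*g) = 2*g**2)
J = 270 (J = -3*(-14 + 4)*9 = -(-30)*9 = -3*(-90) = 270)
k(w((-3 + Y)**2), 2)*J = 1*270 = 270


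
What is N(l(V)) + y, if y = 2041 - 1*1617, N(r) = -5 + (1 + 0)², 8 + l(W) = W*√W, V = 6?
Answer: 420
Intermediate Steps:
l(W) = -8 + W^(3/2) (l(W) = -8 + W*√W = -8 + W^(3/2))
N(r) = -4 (N(r) = -5 + 1² = -5 + 1 = -4)
y = 424 (y = 2041 - 1617 = 424)
N(l(V)) + y = -4 + 424 = 420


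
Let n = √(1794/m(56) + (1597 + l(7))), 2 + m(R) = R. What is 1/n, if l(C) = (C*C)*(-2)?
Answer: 3*√13790/13790 ≈ 0.025547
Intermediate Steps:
m(R) = -2 + R
l(C) = -2*C² (l(C) = C²*(-2) = -2*C²)
n = √13790/3 (n = √(1794/(-2 + 56) + (1597 - 2*7²)) = √(1794/54 + (1597 - 2*49)) = √(1794*(1/54) + (1597 - 98)) = √(299/9 + 1499) = √(13790/9) = √13790/3 ≈ 39.144)
1/n = 1/(√13790/3) = 3*√13790/13790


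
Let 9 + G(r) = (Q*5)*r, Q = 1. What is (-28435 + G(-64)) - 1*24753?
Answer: -53517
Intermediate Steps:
G(r) = -9 + 5*r (G(r) = -9 + (1*5)*r = -9 + 5*r)
(-28435 + G(-64)) - 1*24753 = (-28435 + (-9 + 5*(-64))) - 1*24753 = (-28435 + (-9 - 320)) - 24753 = (-28435 - 329) - 24753 = -28764 - 24753 = -53517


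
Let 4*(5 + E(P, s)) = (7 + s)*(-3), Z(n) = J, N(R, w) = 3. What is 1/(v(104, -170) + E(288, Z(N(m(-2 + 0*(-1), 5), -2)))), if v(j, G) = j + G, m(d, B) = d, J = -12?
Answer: -4/269 ≈ -0.014870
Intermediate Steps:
Z(n) = -12
E(P, s) = -41/4 - 3*s/4 (E(P, s) = -5 + ((7 + s)*(-3))/4 = -5 + (-21 - 3*s)/4 = -5 + (-21/4 - 3*s/4) = -41/4 - 3*s/4)
v(j, G) = G + j
1/(v(104, -170) + E(288, Z(N(m(-2 + 0*(-1), 5), -2)))) = 1/((-170 + 104) + (-41/4 - ¾*(-12))) = 1/(-66 + (-41/4 + 9)) = 1/(-66 - 5/4) = 1/(-269/4) = -4/269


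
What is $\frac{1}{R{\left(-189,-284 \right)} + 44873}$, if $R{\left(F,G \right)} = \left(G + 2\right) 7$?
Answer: $\frac{1}{42899} \approx 2.3311 \cdot 10^{-5}$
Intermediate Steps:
$R{\left(F,G \right)} = 14 + 7 G$ ($R{\left(F,G \right)} = \left(2 + G\right) 7 = 14 + 7 G$)
$\frac{1}{R{\left(-189,-284 \right)} + 44873} = \frac{1}{\left(14 + 7 \left(-284\right)\right) + 44873} = \frac{1}{\left(14 - 1988\right) + 44873} = \frac{1}{-1974 + 44873} = \frac{1}{42899}$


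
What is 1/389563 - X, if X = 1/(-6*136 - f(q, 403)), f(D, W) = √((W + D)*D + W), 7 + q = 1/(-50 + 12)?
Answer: 459988572833/375901680445403 - 38*I*√3435617/964931681 ≈ 0.0012237 - 7.2994e-5*I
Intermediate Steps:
q = -267/38 (q = -7 + 1/(-50 + 12) = -7 + 1/(-38) = -7 - 1/38 = -267/38 ≈ -7.0263)
f(D, W) = √(W + D*(D + W)) (f(D, W) = √((D + W)*D + W) = √(D*(D + W) + W) = √(W + D*(D + W)))
X = 1/(-816 - I*√3435617/38) (X = 1/(-6*136 - √(403 + (-267/38)² - 267/38*403)) = 1/(-816 - √(403 + 71289/1444 - 107601/38)) = 1/(-816 - √(-3435617/1444)) = 1/(-816 - I*√3435617/38) ≈ -0.0012211 + 7.2994e-5*I)
1/389563 - X = 1/389563 - (-1178304/964931681 + 38*I*√3435617/964931681) = 1/389563 + (1178304/964931681 - 38*I*√3435617/964931681) = 459988572833/375901680445403 - 38*I*√3435617/964931681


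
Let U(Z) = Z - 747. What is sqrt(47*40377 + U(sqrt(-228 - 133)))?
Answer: sqrt(1896972 + 19*I) ≈ 1377.3 + 0.007*I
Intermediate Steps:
U(Z) = -747 + Z
sqrt(47*40377 + U(sqrt(-228 - 133))) = sqrt(47*40377 + (-747 + sqrt(-228 - 133))) = sqrt(1897719 + (-747 + sqrt(-361))) = sqrt(1897719 + (-747 + 19*I)) = sqrt(1896972 + 19*I)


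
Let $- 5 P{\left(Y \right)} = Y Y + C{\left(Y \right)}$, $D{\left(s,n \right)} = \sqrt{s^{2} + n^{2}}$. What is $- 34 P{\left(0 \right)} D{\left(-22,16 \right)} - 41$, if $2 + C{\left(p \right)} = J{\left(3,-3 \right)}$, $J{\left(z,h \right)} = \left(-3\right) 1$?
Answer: $-41 - 68 \sqrt{185} \approx -965.9$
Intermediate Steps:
$J{\left(z,h \right)} = -3$
$C{\left(p \right)} = -5$ ($C{\left(p \right)} = -2 - 3 = -5$)
$D{\left(s,n \right)} = \sqrt{n^{2} + s^{2}}$
$P{\left(Y \right)} = 1 - \frac{Y^{2}}{5}$ ($P{\left(Y \right)} = - \frac{Y Y - 5}{5} = - \frac{Y^{2} - 5}{5} = - \frac{-5 + Y^{2}}{5} = 1 - \frac{Y^{2}}{5}$)
$- 34 P{\left(0 \right)} D{\left(-22,16 \right)} - 41 = - 34 \left(1 - \frac{0^{2}}{5}\right) \sqrt{16^{2} + \left(-22\right)^{2}} - 41 = - 34 \left(1 - 0\right) \sqrt{256 + 484} - 41 = - 34 \left(1 + 0\right) \sqrt{740} - 41 = \left(-34\right) 1 \cdot 2 \sqrt{185} - 41 = - 34 \cdot 2 \sqrt{185} - 41 = - 68 \sqrt{185} - 41 = -41 - 68 \sqrt{185}$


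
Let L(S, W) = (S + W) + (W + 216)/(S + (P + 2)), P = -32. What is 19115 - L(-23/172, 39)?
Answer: 17013459305/891476 ≈ 19085.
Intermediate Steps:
L(S, W) = S + W + (216 + W)/(-30 + S) (L(S, W) = (S + W) + (W + 216)/(S + (-32 + 2)) = (S + W) + (216 + W)/(S - 30) = (S + W) + (216 + W)/(-30 + S) = S + W + (216 + W)/(-30 + S))
19115 - L(-23/172, 39) = 19115 - (216 + (-23/172)**2 - (-690)/172 - 29*39 - 23/172*39)/(-30 - 23/172) = 19115 - (216 + (-23*1/172)**2 - (-690)/172 - 1131 - 23*1/172*39)/(-30 - 23*1/172) = 19115 - (216 + (-23/172)**2 - 30*(-23/172) - 1131 - 23/172*39)/(-30 - 23/172) = 19115 - (216 + 529/29584 + 345/86 - 1131 - 897/172)/(-5183/172) = 19115 - (-172)*(-27104435)/(5183*29584) = 19115 - 1*27104435/891476 = 19115 - 27104435/891476 = 17013459305/891476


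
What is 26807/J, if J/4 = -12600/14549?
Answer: -390015043/50400 ≈ -7738.4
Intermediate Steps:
J = -50400/14549 (J = 4*(-12600/14549) = -50400/14549 ≈ -3.4642)
26807/J = 26807/(-50400/14549) = 26807*(-14549/50400) = -390015043/50400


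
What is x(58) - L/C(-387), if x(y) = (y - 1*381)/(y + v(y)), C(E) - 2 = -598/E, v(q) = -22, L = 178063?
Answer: -310152109/6174 ≈ -50235.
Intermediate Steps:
C(E) = 2 - 598/E
x(y) = (-381 + y)/(-22 + y) (x(y) = (y - 1*381)/(y - 22) = (y - 381)/(-22 + y) = (-381 + y)/(-22 + y))
x(58) - L/C(-387) = (-381 + 58)/(-22 + 58) - 178063/(2 - 598/(-387)) = -323/36 - 178063/(2 - 598*(-1/387)) = (1/36)*(-323) - 178063/(2 + 598/387) = -323/36 - 178063/1372/387 = -323/36 - 178063*387/1372 = -323/36 - 1*68910381/1372 = -323/36 - 68910381/1372 = -310152109/6174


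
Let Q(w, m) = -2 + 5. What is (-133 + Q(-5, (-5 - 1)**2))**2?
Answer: 16900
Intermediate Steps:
Q(w, m) = 3
(-133 + Q(-5, (-5 - 1)**2))**2 = (-133 + 3)**2 = (-130)**2 = 16900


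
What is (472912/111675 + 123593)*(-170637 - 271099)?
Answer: -6097158846260632/111675 ≈ -5.4597e+10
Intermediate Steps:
(472912/111675 + 123593)*(-170637 - 271099) = (472912*(1/111675) + 123593)*(-441736) = (472912/111675 + 123593)*(-441736) = (13802721187/111675)*(-441736) = -6097158846260632/111675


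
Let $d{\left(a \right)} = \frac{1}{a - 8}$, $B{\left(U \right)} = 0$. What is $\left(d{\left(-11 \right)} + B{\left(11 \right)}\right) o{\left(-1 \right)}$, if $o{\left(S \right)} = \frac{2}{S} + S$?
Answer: $\frac{3}{19} \approx 0.15789$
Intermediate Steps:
$d{\left(a \right)} = \frac{1}{-8 + a}$
$o{\left(S \right)} = S + \frac{2}{S}$
$\left(d{\left(-11 \right)} + B{\left(11 \right)}\right) o{\left(-1 \right)} = \left(\frac{1}{-8 - 11} + 0\right) \left(-1 + \frac{2}{-1}\right) = \left(\frac{1}{-19} + 0\right) \left(-1 + 2 \left(-1\right)\right) = \left(- \frac{1}{19} + 0\right) \left(-1 - 2\right) = \left(- \frac{1}{19}\right) \left(-3\right) = \frac{3}{19}$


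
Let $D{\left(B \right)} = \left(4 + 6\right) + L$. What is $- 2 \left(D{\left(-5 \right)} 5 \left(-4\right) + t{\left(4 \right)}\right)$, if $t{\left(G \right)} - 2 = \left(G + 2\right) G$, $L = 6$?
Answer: $588$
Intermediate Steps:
$D{\left(B \right)} = 16$ ($D{\left(B \right)} = \left(4 + 6\right) + 6 = 10 + 6 = 16$)
$t{\left(G \right)} = 2 + G \left(2 + G\right)$ ($t{\left(G \right)} = 2 + \left(G + 2\right) G = 2 + \left(2 + G\right) G = 2 + G \left(2 + G\right)$)
$- 2 \left(D{\left(-5 \right)} 5 \left(-4\right) + t{\left(4 \right)}\right) = - 2 \left(16 \cdot 5 \left(-4\right) + \left(2 + 4^{2} + 2 \cdot 4\right)\right) = - 2 \left(80 \left(-4\right) + \left(2 + 16 + 8\right)\right) = - 2 \left(-320 + 26\right) = \left(-2\right) \left(-294\right) = 588$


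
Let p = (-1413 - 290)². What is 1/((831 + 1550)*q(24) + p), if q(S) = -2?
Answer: 1/2895447 ≈ 3.4537e-7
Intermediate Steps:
p = 2900209 (p = (-1703)² = 2900209)
1/((831 + 1550)*q(24) + p) = 1/((831 + 1550)*(-2) + 2900209) = 1/(2381*(-2) + 2900209) = 1/(-4762 + 2900209) = 1/2895447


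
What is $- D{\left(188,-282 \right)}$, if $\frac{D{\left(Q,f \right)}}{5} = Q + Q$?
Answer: $-1880$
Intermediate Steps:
$D{\left(Q,f \right)} = 10 Q$ ($D{\left(Q,f \right)} = 5 \left(Q + Q\right) = 5 \cdot 2 Q = 10 Q$)
$- D{\left(188,-282 \right)} = - 10 \cdot 188 = \left(-1\right) 1880 = -1880$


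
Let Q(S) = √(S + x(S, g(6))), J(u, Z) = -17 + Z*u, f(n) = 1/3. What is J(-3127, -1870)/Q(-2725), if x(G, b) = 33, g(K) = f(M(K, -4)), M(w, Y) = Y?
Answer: -5847473*I*√673/1346 ≈ -1.127e+5*I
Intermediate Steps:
f(n) = ⅓
g(K) = ⅓
Q(S) = √(33 + S) (Q(S) = √(S + 33) = √(33 + S))
J(-3127, -1870)/Q(-2725) = (-17 - 1870*(-3127))/(√(33 - 2725)) = (-17 + 5847490)/(√(-2692)) = 5847473/((2*I*√673)) = 5847473*(-I*√673/1346) = -5847473*I*√673/1346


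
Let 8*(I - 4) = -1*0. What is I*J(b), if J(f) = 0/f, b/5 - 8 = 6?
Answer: 0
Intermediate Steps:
b = 70 (b = 40 + 5*6 = 40 + 30 = 70)
J(f) = 0
I = 4 (I = 4 + (-1*0)/8 = 4 + (⅛)*0 = 4 + 0 = 4)
I*J(b) = 4*0 = 0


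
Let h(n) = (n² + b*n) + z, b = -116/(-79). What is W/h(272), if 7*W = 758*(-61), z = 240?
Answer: -1826401/20633368 ≈ -0.088517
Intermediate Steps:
b = 116/79 (b = -116*(-1/79) = 116/79 ≈ 1.4684)
W = -46238/7 (W = (758*(-61))/7 = (⅐)*(-46238) = -46238/7 ≈ -6605.4)
h(n) = 240 + n² + 116*n/79 (h(n) = (n² + 116*n/79) + 240 = 240 + n² + 116*n/79)
W/h(272) = -46238/(7*(240 + 272² + (116/79)*272)) = -46238/(7*(240 + 73984 + 31552/79)) = -46238/(7*5895248/79) = -46238/7*79/5895248 = -1826401/20633368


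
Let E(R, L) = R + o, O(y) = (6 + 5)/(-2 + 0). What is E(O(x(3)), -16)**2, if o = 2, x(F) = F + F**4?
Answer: 49/4 ≈ 12.250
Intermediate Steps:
O(y) = -11/2 (O(y) = 11/(-2) = 11*(-1/2) = -11/2)
E(R, L) = 2 + R (E(R, L) = R + 2 = 2 + R)
E(O(x(3)), -16)**2 = (2 - 11/2)**2 = (-7/2)**2 = 49/4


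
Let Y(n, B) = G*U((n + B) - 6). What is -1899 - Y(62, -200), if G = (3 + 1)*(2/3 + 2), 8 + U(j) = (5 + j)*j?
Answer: -645953/3 ≈ -2.1532e+5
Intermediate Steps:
U(j) = -8 + j*(5 + j) (U(j) = -8 + (5 + j)*j = -8 + j*(5 + j))
G = 32/3 (G = 4*(2*(⅓) + 2) = 4*(⅔ + 2) = 4*(8/3) = 32/3 ≈ 10.667)
Y(n, B) = -1216/3 + 32*(-6 + B + n)²/3 + 160*B/3 + 160*n/3 (Y(n, B) = 32*(-8 + ((n + B) - 6)² + 5*((n + B) - 6))/3 = 32*(-8 + ((B + n) - 6)² + 5*((B + n) - 6))/3 = 32*(-8 + (-6 + B + n)² + 5*(-6 + B + n))/3 = 32*(-8 + (-6 + B + n)² + (-30 + 5*B + 5*n))/3 = 32*(-38 + (-6 + B + n)² + 5*B + 5*n)/3 = -1216/3 + 32*(-6 + B + n)²/3 + 160*B/3 + 160*n/3)
-1899 - Y(62, -200) = -1899 - (-1216/3 + 32*(-6 - 200 + 62)²/3 + (160/3)*(-200) + (160/3)*62) = -1899 - (-1216/3 + (32/3)*(-144)² - 32000/3 + 9920/3) = -1899 - (-1216/3 + (32/3)*20736 - 32000/3 + 9920/3) = -1899 - (-1216/3 + 221184 - 32000/3 + 9920/3) = -1899 - 1*640256/3 = -1899 - 640256/3 = -645953/3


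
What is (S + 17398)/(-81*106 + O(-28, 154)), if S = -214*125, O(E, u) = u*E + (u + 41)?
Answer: 9352/12703 ≈ 0.73620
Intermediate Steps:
O(E, u) = 41 + u + E*u (O(E, u) = E*u + (41 + u) = 41 + u + E*u)
S = -26750
(S + 17398)/(-81*106 + O(-28, 154)) = (-26750 + 17398)/(-81*106 + (41 + 154 - 28*154)) = -9352/(-8586 + (41 + 154 - 4312)) = -9352/(-8586 - 4117) = -9352/(-12703) = -9352*(-1/12703) = 9352/12703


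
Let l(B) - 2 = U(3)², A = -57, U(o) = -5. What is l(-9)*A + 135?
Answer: -1404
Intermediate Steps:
l(B) = 27 (l(B) = 2 + (-5)² = 2 + 25 = 27)
l(-9)*A + 135 = 27*(-57) + 135 = -1539 + 135 = -1404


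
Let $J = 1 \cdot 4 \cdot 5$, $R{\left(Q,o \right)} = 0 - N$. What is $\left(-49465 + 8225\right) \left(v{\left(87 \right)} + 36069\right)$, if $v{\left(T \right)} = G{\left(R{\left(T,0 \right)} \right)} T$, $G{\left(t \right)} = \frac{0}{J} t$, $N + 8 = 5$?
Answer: $-1487485560$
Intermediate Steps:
$N = -3$ ($N = -8 + 5 = -3$)
$R{\left(Q,o \right)} = 3$ ($R{\left(Q,o \right)} = 0 - -3 = 0 + 3 = 3$)
$J = 20$ ($J = 1 \cdot 20 = 20$)
$G{\left(t \right)} = 0$ ($G{\left(t \right)} = \frac{0}{20} t = 0 \cdot \frac{1}{20} t = 0 t = 0$)
$v{\left(T \right)} = 0$ ($v{\left(T \right)} = 0 T = 0$)
$\left(-49465 + 8225\right) \left(v{\left(87 \right)} + 36069\right) = \left(-49465 + 8225\right) \left(0 + 36069\right) = \left(-41240\right) 36069 = -1487485560$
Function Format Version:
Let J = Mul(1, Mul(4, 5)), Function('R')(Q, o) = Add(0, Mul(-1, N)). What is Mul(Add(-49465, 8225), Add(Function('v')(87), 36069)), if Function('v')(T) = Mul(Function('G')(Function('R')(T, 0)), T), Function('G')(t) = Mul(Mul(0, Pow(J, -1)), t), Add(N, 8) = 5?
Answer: -1487485560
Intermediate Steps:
N = -3 (N = Add(-8, 5) = -3)
Function('R')(Q, o) = 3 (Function('R')(Q, o) = Add(0, Mul(-1, -3)) = Add(0, 3) = 3)
J = 20 (J = Mul(1, 20) = 20)
Function('G')(t) = 0 (Function('G')(t) = Mul(Mul(0, Pow(20, -1)), t) = Mul(Mul(0, Rational(1, 20)), t) = Mul(0, t) = 0)
Function('v')(T) = 0 (Function('v')(T) = Mul(0, T) = 0)
Mul(Add(-49465, 8225), Add(Function('v')(87), 36069)) = Mul(Add(-49465, 8225), Add(0, 36069)) = Mul(-41240, 36069) = -1487485560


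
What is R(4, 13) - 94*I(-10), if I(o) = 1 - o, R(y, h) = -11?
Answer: -1045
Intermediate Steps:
R(4, 13) - 94*I(-10) = -11 - 94*(1 - 1*(-10)) = -11 - 94*(1 + 10) = -11 - 94*11 = -11 - 1034 = -1045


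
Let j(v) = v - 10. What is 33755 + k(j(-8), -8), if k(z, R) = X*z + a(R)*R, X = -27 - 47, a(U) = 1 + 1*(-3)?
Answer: 35103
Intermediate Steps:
a(U) = -2 (a(U) = 1 - 3 = -2)
X = -74
j(v) = -10 + v
k(z, R) = -74*z - 2*R
33755 + k(j(-8), -8) = 33755 + (-74*(-10 - 8) - 2*(-8)) = 33755 + (-74*(-18) + 16) = 33755 + (1332 + 16) = 33755 + 1348 = 35103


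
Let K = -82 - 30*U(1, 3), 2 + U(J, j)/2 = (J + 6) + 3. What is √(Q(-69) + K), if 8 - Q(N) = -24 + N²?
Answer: I*√5291 ≈ 72.739*I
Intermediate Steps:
U(J, j) = 14 + 2*J (U(J, j) = -4 + 2*((J + 6) + 3) = -4 + 2*((6 + J) + 3) = -4 + 2*(9 + J) = -4 + (18 + 2*J) = 14 + 2*J)
Q(N) = 32 - N² (Q(N) = 8 - (-24 + N²) = 8 + (24 - N²) = 32 - N²)
K = -562 (K = -82 - 30*(14 + 2*1) = -82 - 30*(14 + 2) = -82 - 30*16 = -82 - 480 = -562)
√(Q(-69) + K) = √((32 - 1*(-69)²) - 562) = √((32 - 1*4761) - 562) = √((32 - 4761) - 562) = √(-4729 - 562) = √(-5291) = I*√5291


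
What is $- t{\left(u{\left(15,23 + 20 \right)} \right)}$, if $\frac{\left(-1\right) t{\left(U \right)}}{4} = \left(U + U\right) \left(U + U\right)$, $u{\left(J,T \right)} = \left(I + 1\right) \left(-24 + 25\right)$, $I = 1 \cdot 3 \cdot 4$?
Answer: $2704$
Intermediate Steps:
$I = 12$ ($I = 3 \cdot 4 = 12$)
$u{\left(J,T \right)} = 13$ ($u{\left(J,T \right)} = \left(12 + 1\right) \left(-24 + 25\right) = 13 \cdot 1 = 13$)
$t{\left(U \right)} = - 16 U^{2}$ ($t{\left(U \right)} = - 4 \left(U + U\right) \left(U + U\right) = - 4 \cdot 2 U 2 U = - 4 \cdot 4 U^{2} = - 16 U^{2}$)
$- t{\left(u{\left(15,23 + 20 \right)} \right)} = - \left(-16\right) 13^{2} = - \left(-16\right) 169 = \left(-1\right) \left(-2704\right) = 2704$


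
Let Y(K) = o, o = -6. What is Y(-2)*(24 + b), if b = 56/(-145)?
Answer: -20544/145 ≈ -141.68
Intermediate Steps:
Y(K) = -6
b = -56/145 (b = 56*(-1/145) = -56/145 ≈ -0.38621)
Y(-2)*(24 + b) = -6*(24 - 56/145) = -6*3424/145 = -20544/145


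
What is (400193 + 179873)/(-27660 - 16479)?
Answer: -580066/44139 ≈ -13.142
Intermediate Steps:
(400193 + 179873)/(-27660 - 16479) = 580066/(-44139) = 580066*(-1/44139) = -580066/44139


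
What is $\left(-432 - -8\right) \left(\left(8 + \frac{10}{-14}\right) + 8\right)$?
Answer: $- \frac{45368}{7} \approx -6481.1$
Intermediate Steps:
$\left(-432 - -8\right) \left(\left(8 + \frac{10}{-14}\right) + 8\right) = \left(-432 + 8\right) \left(\left(8 + 10 \left(- \frac{1}{14}\right)\right) + 8\right) = - 424 \left(\left(8 - \frac{5}{7}\right) + 8\right) = - 424 \left(\frac{51}{7} + 8\right) = \left(-424\right) \frac{107}{7} = - \frac{45368}{7}$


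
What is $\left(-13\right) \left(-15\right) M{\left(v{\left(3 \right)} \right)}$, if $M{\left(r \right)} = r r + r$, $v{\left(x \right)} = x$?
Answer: $2340$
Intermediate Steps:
$M{\left(r \right)} = r + r^{2}$ ($M{\left(r \right)} = r^{2} + r = r + r^{2}$)
$\left(-13\right) \left(-15\right) M{\left(v{\left(3 \right)} \right)} = \left(-13\right) \left(-15\right) 3 \left(1 + 3\right) = 195 \cdot 3 \cdot 4 = 195 \cdot 12 = 2340$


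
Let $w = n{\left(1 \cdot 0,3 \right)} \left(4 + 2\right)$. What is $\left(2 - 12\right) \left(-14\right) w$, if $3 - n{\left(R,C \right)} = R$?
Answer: $2520$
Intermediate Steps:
$n{\left(R,C \right)} = 3 - R$
$w = 18$ ($w = \left(3 - 1 \cdot 0\right) \left(4 + 2\right) = \left(3 - 0\right) 6 = \left(3 + 0\right) 6 = 3 \cdot 6 = 18$)
$\left(2 - 12\right) \left(-14\right) w = \left(2 - 12\right) \left(-14\right) 18 = \left(-10\right) \left(-14\right) 18 = 140 \cdot 18 = 2520$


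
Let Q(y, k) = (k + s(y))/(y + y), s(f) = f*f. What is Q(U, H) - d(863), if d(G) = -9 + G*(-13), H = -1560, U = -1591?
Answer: 33197775/3182 ≈ 10433.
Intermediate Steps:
s(f) = f**2
Q(y, k) = (k + y**2)/(2*y) (Q(y, k) = (k + y**2)/(y + y) = (k + y**2)/((2*y)) = (k + y**2)*(1/(2*y)) = (k + y**2)/(2*y))
d(G) = -9 - 13*G
Q(U, H) - d(863) = (1/2)*(-1560 + (-1591)**2)/(-1591) - (-9 - 13*863) = (1/2)*(-1/1591)*(-1560 + 2531281) - (-9 - 11219) = (1/2)*(-1/1591)*2529721 - 1*(-11228) = -2529721/3182 + 11228 = 33197775/3182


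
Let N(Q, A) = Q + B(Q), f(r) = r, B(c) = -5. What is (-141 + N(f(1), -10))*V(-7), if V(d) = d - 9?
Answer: 2320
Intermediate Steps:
N(Q, A) = -5 + Q (N(Q, A) = Q - 5 = -5 + Q)
V(d) = -9 + d
(-141 + N(f(1), -10))*V(-7) = (-141 + (-5 + 1))*(-9 - 7) = (-141 - 4)*(-16) = -145*(-16) = 2320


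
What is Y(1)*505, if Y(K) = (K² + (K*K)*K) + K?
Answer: 1515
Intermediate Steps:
Y(K) = K + K² + K³ (Y(K) = (K² + K²*K) + K = (K² + K³) + K = K + K² + K³)
Y(1)*505 = (1*(1 + 1 + 1²))*505 = (1*(1 + 1 + 1))*505 = (1*3)*505 = 3*505 = 1515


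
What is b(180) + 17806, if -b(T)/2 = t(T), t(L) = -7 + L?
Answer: 17460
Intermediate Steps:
b(T) = 14 - 2*T (b(T) = -2*(-7 + T) = 14 - 2*T)
b(180) + 17806 = (14 - 2*180) + 17806 = (14 - 360) + 17806 = -346 + 17806 = 17460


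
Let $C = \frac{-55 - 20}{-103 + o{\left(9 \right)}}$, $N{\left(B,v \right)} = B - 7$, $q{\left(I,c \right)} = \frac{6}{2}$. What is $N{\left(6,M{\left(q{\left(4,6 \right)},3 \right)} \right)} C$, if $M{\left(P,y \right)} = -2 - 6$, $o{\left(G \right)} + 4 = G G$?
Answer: $- \frac{75}{26} \approx -2.8846$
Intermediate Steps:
$q{\left(I,c \right)} = 3$ ($q{\left(I,c \right)} = 6 \cdot \frac{1}{2} = 3$)
$o{\left(G \right)} = -4 + G^{2}$ ($o{\left(G \right)} = -4 + G G = -4 + G^{2}$)
$M{\left(P,y \right)} = -8$ ($M{\left(P,y \right)} = -2 - 6 = -8$)
$N{\left(B,v \right)} = -7 + B$
$C = \frac{75}{26}$ ($C = \frac{-55 - 20}{-103 - \left(4 - 9^{2}\right)} = - \frac{75}{-103 + \left(-4 + 81\right)} = - \frac{75}{-103 + 77} = - \frac{75}{-26} = \left(-75\right) \left(- \frac{1}{26}\right) = \frac{75}{26} \approx 2.8846$)
$N{\left(6,M{\left(q{\left(4,6 \right)},3 \right)} \right)} C = \left(-7 + 6\right) \frac{75}{26} = \left(-1\right) \frac{75}{26} = - \frac{75}{26}$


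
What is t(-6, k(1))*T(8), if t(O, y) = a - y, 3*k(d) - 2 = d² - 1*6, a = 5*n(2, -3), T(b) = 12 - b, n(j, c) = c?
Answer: -56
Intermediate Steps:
a = -15 (a = 5*(-3) = -15)
k(d) = -4/3 + d²/3 (k(d) = ⅔ + (d² - 1*6)/3 = ⅔ + (d² - 6)/3 = ⅔ + (-6 + d²)/3 = ⅔ + (-2 + d²/3) = -4/3 + d²/3)
t(O, y) = -15 - y
t(-6, k(1))*T(8) = (-15 - (-4/3 + (⅓)*1²))*(12 - 1*8) = (-15 - (-4/3 + (⅓)*1))*(12 - 8) = (-15 - (-4/3 + ⅓))*4 = (-15 - 1*(-1))*4 = (-15 + 1)*4 = -14*4 = -56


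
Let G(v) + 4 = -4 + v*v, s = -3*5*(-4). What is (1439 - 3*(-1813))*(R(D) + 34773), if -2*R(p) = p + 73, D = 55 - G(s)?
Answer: 251081390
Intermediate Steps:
s = 60 (s = -15*(-4) = 60)
G(v) = -8 + v**2 (G(v) = -4 + (-4 + v*v) = -4 + (-4 + v**2) = -8 + v**2)
D = -3537 (D = 55 - (-8 + 60**2) = 55 - (-8 + 3600) = 55 - 1*3592 = 55 - 3592 = -3537)
R(p) = -73/2 - p/2 (R(p) = -(p + 73)/2 = -(73 + p)/2 = -73/2 - p/2)
(1439 - 3*(-1813))*(R(D) + 34773) = (1439 - 3*(-1813))*((-73/2 - 1/2*(-3537)) + 34773) = (1439 + 5439)*((-73/2 + 3537/2) + 34773) = 6878*(1732 + 34773) = 6878*36505 = 251081390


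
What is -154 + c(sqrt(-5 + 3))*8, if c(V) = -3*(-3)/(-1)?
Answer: -226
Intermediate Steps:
c(V) = -9 (c(V) = 9*(-1) = -9)
-154 + c(sqrt(-5 + 3))*8 = -154 - 9*8 = -154 - 72 = -226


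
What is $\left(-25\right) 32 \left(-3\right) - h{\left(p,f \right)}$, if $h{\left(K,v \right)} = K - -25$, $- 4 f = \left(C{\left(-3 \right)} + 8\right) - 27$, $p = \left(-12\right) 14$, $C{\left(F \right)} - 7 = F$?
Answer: $2543$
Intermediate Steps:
$C{\left(F \right)} = 7 + F$
$p = -168$
$f = \frac{15}{4}$ ($f = - \frac{\left(\left(7 - 3\right) + 8\right) - 27}{4} = - \frac{\left(4 + 8\right) - 27}{4} = - \frac{12 - 27}{4} = \left(- \frac{1}{4}\right) \left(-15\right) = \frac{15}{4} \approx 3.75$)
$h{\left(K,v \right)} = 25 + K$ ($h{\left(K,v \right)} = K + 25 = 25 + K$)
$\left(-25\right) 32 \left(-3\right) - h{\left(p,f \right)} = \left(-25\right) 32 \left(-3\right) - \left(25 - 168\right) = \left(-800\right) \left(-3\right) - -143 = 2400 + 143 = 2543$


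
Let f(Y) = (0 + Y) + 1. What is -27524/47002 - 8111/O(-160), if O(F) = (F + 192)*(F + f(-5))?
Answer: 118393635/123333248 ≈ 0.95995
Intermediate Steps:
f(Y) = 1 + Y (f(Y) = Y + 1 = 1 + Y)
O(F) = (-4 + F)*(192 + F) (O(F) = (F + 192)*(F + (1 - 5)) = (192 + F)*(F - 4) = (192 + F)*(-4 + F) = (-4 + F)*(192 + F))
-27524/47002 - 8111/O(-160) = -27524/47002 - 8111/(-768 + (-160)**2 + 188*(-160)) = -27524*1/47002 - 8111/(-768 + 25600 - 30080) = -13762/23501 - 8111/(-5248) = -13762/23501 - 8111*(-1/5248) = -13762/23501 + 8111/5248 = 118393635/123333248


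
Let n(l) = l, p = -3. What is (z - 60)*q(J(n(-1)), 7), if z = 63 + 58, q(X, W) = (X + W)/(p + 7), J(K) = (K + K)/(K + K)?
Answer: 122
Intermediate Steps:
J(K) = 1 (J(K) = (2*K)/((2*K)) = (2*K)*(1/(2*K)) = 1)
q(X, W) = W/4 + X/4 (q(X, W) = (X + W)/(-3 + 7) = (W + X)/4 = (W + X)*(1/4) = W/4 + X/4)
z = 121
(z - 60)*q(J(n(-1)), 7) = (121 - 60)*((1/4)*7 + (1/4)*1) = 61*(7/4 + 1/4) = 61*2 = 122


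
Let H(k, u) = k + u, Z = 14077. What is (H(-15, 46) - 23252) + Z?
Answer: -9144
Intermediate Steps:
(H(-15, 46) - 23252) + Z = ((-15 + 46) - 23252) + 14077 = (31 - 23252) + 14077 = -23221 + 14077 = -9144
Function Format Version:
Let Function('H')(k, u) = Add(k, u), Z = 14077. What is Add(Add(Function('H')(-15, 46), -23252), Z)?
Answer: -9144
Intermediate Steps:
Add(Add(Function('H')(-15, 46), -23252), Z) = Add(Add(Add(-15, 46), -23252), 14077) = Add(Add(31, -23252), 14077) = Add(-23221, 14077) = -9144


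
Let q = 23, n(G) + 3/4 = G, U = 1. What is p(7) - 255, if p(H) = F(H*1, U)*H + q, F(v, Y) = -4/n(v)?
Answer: -5912/25 ≈ -236.48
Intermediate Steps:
n(G) = -¾ + G
F(v, Y) = -4/(-¾ + v)
p(H) = 23 - 16*H/(-3 + 4*H) (p(H) = (-16/(-3 + 4*(H*1)))*H + 23 = (-16/(-3 + 4*H))*H + 23 = -16*H/(-3 + 4*H) + 23 = 23 - 16*H/(-3 + 4*H))
p(7) - 255 = (-69 + 76*7)/(-3 + 4*7) - 255 = (-69 + 532)/(-3 + 28) - 255 = 463/25 - 255 = -5912/25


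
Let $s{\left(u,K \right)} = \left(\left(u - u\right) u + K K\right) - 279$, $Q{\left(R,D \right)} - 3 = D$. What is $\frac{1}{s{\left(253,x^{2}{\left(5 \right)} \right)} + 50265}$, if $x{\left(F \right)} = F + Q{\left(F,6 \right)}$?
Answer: $\frac{1}{88402} \approx 1.1312 \cdot 10^{-5}$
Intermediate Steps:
$Q{\left(R,D \right)} = 3 + D$
$x{\left(F \right)} = 9 + F$ ($x{\left(F \right)} = F + \left(3 + 6\right) = F + 9 = 9 + F$)
$s{\left(u,K \right)} = -279 + K^{2}$ ($s{\left(u,K \right)} = \left(0 u + K^{2}\right) - 279 = \left(0 + K^{2}\right) - 279 = K^{2} - 279 = -279 + K^{2}$)
$\frac{1}{s{\left(253,x^{2}{\left(5 \right)} \right)} + 50265} = \frac{1}{\left(-279 + \left(\left(9 + 5\right)^{2}\right)^{2}\right) + 50265} = \frac{1}{\left(-279 + \left(14^{2}\right)^{2}\right) + 50265} = \frac{1}{\left(-279 + 196^{2}\right) + 50265} = \frac{1}{\left(-279 + 38416\right) + 50265} = \frac{1}{38137 + 50265} = \frac{1}{88402}$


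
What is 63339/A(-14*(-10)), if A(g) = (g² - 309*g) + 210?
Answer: -63339/23450 ≈ -2.7010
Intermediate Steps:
A(g) = 210 + g² - 309*g
63339/A(-14*(-10)) = 63339/(210 + (-14*(-10))² - (-4326)*(-10)) = 63339/(210 + 140² - 309*140) = 63339/(210 + 19600 - 43260) = 63339/(-23450) = 63339*(-1/23450) = -63339/23450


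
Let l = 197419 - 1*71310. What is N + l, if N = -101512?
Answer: 24597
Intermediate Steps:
l = 126109 (l = 197419 - 71310 = 126109)
N + l = -101512 + 126109 = 24597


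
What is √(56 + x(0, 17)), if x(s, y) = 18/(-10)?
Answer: √1355/5 ≈ 7.3621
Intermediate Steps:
x(s, y) = -9/5 (x(s, y) = 18*(-⅒) = -9/5)
√(56 + x(0, 17)) = √(56 - 9/5) = √(271/5) = √1355/5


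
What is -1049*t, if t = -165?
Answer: 173085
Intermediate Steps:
-1049*t = -1049*(-165) = 173085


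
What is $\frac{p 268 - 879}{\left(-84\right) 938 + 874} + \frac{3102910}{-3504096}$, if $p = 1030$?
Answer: $- \frac{301490775209}{68258038032} \approx -4.4169$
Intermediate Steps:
$\frac{p 268 - 879}{\left(-84\right) 938 + 874} + \frac{3102910}{-3504096} = \frac{1030 \cdot 268 - 879}{\left(-84\right) 938 + 874} + \frac{3102910}{-3504096} = \frac{276040 - 879}{-78792 + 874} + 3102910 \left(- \frac{1}{3504096}\right) = \frac{275161}{-77918} - \frac{1551455}{1752048} = 275161 \left(- \frac{1}{77918}\right) - \frac{1551455}{1752048} = - \frac{275161}{77918} - \frac{1551455}{1752048} = - \frac{301490775209}{68258038032}$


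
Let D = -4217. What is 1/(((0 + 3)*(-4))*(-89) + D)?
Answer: -1/3149 ≈ -0.00031756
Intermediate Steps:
1/(((0 + 3)*(-4))*(-89) + D) = 1/(((0 + 3)*(-4))*(-89) - 4217) = 1/((3*(-4))*(-89) - 4217) = 1/(-12*(-89) - 4217) = 1/(1068 - 4217) = 1/(-3149) = -1/3149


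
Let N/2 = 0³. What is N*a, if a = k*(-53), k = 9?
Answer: 0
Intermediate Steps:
a = -477 (a = 9*(-53) = -477)
N = 0 (N = 2*0³ = 2*0 = 0)
N*a = 0*(-477) = 0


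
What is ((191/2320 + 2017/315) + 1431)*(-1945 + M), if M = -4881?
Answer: -717081132853/73080 ≈ -9.8123e+6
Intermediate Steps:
((191/2320 + 2017/315) + 1431)*(-1945 + M) = ((191/2320 + 2017/315) + 1431)*(-1945 - 4881) = ((191*(1/2320) + 2017*(1/315)) + 1431)*(-6826) = ((191/2320 + 2017/315) + 1431)*(-6826) = (947921/146160 + 1431)*(-6826) = (210102881/146160)*(-6826) = -717081132853/73080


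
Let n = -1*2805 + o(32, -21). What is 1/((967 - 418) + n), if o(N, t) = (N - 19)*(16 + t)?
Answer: -1/2321 ≈ -0.00043085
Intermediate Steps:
o(N, t) = (-19 + N)*(16 + t)
n = -2870 (n = -1*2805 + (-304 - 19*(-21) + 16*32 + 32*(-21)) = -2805 + (-304 + 399 + 512 - 672) = -2805 - 65 = -2870)
1/((967 - 418) + n) = 1/((967 - 418) - 2870) = 1/(549 - 2870) = 1/(-2321) = -1/2321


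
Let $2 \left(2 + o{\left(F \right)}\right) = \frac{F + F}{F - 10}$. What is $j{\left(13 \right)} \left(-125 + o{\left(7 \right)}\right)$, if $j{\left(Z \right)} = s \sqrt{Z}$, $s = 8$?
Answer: $- \frac{3104 \sqrt{13}}{3} \approx -3730.5$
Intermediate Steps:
$o{\left(F \right)} = -2 + \frac{F}{-10 + F}$ ($o{\left(F \right)} = -2 + \frac{\left(F + F\right) \frac{1}{F - 10}}{2} = -2 + \frac{2 F \frac{1}{-10 + F}}{2} = -2 + \frac{F}{-10 + F}$)
$j{\left(Z \right)} = 8 \sqrt{Z}$
$j{\left(13 \right)} \left(-125 + o{\left(7 \right)}\right) = 8 \sqrt{13} \left(-125 + \frac{20 - 7}{-10 + 7}\right) = 8 \sqrt{13} \left(-125 + \frac{20 - 7}{-3}\right) = 8 \sqrt{13} \left(-125 - \frac{13}{3}\right) = 8 \sqrt{13} \left(- \frac{388}{3}\right) = - \frac{3104 \sqrt{13}}{3}$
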